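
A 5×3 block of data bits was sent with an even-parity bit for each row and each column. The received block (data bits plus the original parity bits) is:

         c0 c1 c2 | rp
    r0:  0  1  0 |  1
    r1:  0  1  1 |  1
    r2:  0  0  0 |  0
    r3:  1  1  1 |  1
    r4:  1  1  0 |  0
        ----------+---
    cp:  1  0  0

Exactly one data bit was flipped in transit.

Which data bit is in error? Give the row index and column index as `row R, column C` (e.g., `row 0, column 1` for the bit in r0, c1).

Recompute each row's even parity and compare to rp:
  r0: data parity 1, sent rp 1 → ok
  r1: data parity 0, sent rp 1 → mismatch
  r2: data parity 0, sent rp 0 → ok
  r3: data parity 1, sent rp 1 → ok
  r4: data parity 0, sent rp 0 → ok
Recompute each column's even parity and compare to cp:
  c0: data parity 0, sent cp 1 → mismatch
  c1: data parity 0, sent cp 0 → ok
  c2: data parity 0, sent cp 0 → ok
Exactly one row (r1) and one column (c0) fail → the flipped bit is at their intersection.

row 1, column 0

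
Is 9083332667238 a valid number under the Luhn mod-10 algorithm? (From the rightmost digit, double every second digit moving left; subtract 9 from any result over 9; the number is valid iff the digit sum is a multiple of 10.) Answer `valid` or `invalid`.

invalid

From the right, keep odd positions and double even positions (subtract 9 from any doubled value over 9):
  doubled (positions 2,4,...): 6 5 3 6 6 0 → sum 26
  kept (positions 1,3,...): 8 2 6 2 3 8 9 → sum 38
Total = 64.
64 mod 10 = 4, so the number is invalid.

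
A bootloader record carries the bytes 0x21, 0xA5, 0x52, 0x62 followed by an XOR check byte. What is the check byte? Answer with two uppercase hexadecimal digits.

XOR the bytes together:
  start with 0x21
  0x21 ⊕ 0xA5 = 0x84
  0x84 ⊕ 0x52 = 0xD6
  0xD6 ⊕ 0x62 = 0xB4

B4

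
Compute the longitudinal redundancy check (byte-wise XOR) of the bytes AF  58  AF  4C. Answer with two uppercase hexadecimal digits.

14

XOR the bytes together:
  start with 0xAF
  0xAF ⊕ 0x58 = 0xF7
  0xF7 ⊕ 0xAF = 0x58
  0x58 ⊕ 0x4C = 0x14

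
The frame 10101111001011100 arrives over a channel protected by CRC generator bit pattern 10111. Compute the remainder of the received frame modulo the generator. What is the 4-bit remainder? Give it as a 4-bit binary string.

Modulo-2 division of 10101111001011100 by 10111:
  pos 0: 10101 XOR 10111 = 00010
  pos 3: 10111 XOR 10111 = 00000
  pos 10: 10111 XOR 10111 = 00000
Remainder = 0000 (zero — the frame passes the CRC check).

0000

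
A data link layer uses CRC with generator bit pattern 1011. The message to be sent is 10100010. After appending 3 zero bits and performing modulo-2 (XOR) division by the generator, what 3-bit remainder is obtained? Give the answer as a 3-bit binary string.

111

Append 3 zeros: 10100010000. Divide by 1011 (XOR where the leading bit is 1):
  pos 0: 1010 XOR 1011 = 0001
  pos 3: 1001 XOR 1011 = 0010
  pos 5: 1000 XOR 1011 = 0011
  pos 7: 1100 XOR 1011 = 0111
Remainder (last 3 bits) = 111. This is the CRC / FCS.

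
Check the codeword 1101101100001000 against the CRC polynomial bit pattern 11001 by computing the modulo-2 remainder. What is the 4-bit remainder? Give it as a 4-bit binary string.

Modulo-2 division of 1101101100001000 by 11001:
  pos 0: 11011 XOR 11001 = 00010
  pos 3: 10011 XOR 11001 = 01010
  pos 4: 10100 XOR 11001 = 01101
  pos 5: 11010 XOR 11001 = 00011
  pos 8: 11001 XOR 11001 = 00000
Remainder = 0000 (zero — the frame passes the CRC check).

0000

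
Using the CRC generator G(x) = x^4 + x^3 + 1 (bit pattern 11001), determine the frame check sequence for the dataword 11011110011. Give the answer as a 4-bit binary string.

Append 4 zeros: 110111100110000. Divide by 11001 (XOR where the leading bit is 1):
  pos 0: 11011 XOR 11001 = 00010
  pos 3: 10110 XOR 11001 = 01111
  pos 4: 11110 XOR 11001 = 00111
  pos 6: 11111 XOR 11001 = 00110
  pos 8: 11000 XOR 11001 = 00001
Remainder (last 4 bits) = 0100. This is the CRC / FCS.

0100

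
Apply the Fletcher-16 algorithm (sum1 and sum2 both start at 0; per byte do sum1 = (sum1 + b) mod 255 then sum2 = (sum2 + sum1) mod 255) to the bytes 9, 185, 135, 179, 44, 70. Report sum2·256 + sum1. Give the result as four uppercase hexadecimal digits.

AE70

Running sums (mod 255):
  after byte 0 (9): sum1=9, sum2=9
  after byte 1 (185): sum1=194, sum2=203
  after byte 2 (135): sum1=74, sum2=22
  after byte 3 (179): sum1=253, sum2=20
  after byte 4 (44): sum1=42, sum2=62
  after byte 5 (70): sum1=112, sum2=174
Checksum = sum2·256 + sum1 = 174·256 + 112 = 44656 = 0xAE70.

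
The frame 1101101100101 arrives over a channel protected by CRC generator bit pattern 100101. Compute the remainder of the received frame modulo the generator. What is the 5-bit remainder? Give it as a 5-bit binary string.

Modulo-2 division of 1101101100101 by 100101:
  pos 0: 110110 XOR 100101 = 010011
  pos 1: 100111 XOR 100101 = 000010
  pos 5: 101001 XOR 100101 = 001100
  pos 7: 110001 XOR 100101 = 010100
Remainder = 10100 (nonzero — an error is detected).

10100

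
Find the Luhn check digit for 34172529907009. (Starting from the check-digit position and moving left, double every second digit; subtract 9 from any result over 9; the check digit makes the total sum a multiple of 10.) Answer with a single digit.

Partial digits right→left: 9 0 0 7 0 9 9 2 5 2 7 1 4 3
Double every second digit counting from the check-digit position (so the 1st, 3rd, 5th, ... of the partial from the right).
  doubled (with −9 where >9): 9 0 0 9 1 5 8 → sum 32
  kept as-is: 0 7 9 2 2 1 3 → sum 24
Total = 32 + 24 = 56.
Check digit = (10 − (56 mod 10)) mod 10 = 4.

4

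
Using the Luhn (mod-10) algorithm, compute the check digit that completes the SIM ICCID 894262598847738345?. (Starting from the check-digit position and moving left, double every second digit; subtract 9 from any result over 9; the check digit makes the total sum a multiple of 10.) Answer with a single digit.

5

Partial digits right→left: 5 4 3 8 3 7 7 4 8 8 9 5 2 6 2 4 9 8
Double every second digit counting from the check-digit position (so the 1st, 3rd, 5th, ... of the partial from the right).
  doubled (with −9 where >9): 1 6 6 5 7 9 4 4 9 → sum 51
  kept as-is: 4 8 7 4 8 5 6 4 8 → sum 54
Total = 51 + 54 = 105.
Check digit = (10 − (105 mod 10)) mod 10 = 5.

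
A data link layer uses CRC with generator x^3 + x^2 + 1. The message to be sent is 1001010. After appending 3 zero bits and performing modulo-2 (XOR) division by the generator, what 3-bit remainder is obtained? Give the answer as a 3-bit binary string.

101

Append 3 zeros: 1001010000. Divide by 1101 (XOR where the leading bit is 1):
  pos 0: 1001 XOR 1101 = 0100
  pos 1: 1000 XOR 1101 = 0101
  pos 2: 1011 XOR 1101 = 0110
  pos 3: 1100 XOR 1101 = 0001
  pos 6: 1000 XOR 1101 = 0101
Remainder (last 3 bits) = 101. This is the CRC / FCS.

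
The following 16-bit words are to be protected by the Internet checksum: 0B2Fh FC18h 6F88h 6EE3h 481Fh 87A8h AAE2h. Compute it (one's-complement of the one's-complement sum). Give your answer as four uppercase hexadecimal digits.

9FA1

One's-complement addition (fold any carry out of bit 15 back into bit 0):
  0x0B2F + 0xFC18 = 0x10747 → wrap carry → 0x0748
  0x0748 + 0x6F88 = 0x076D0
  0x76D0 + 0x6EE3 = 0x0E5B3
  0xE5B3 + 0x481F = 0x12DD2 → wrap carry → 0x2DD3
  0x2DD3 + 0x87A8 = 0x0B57B
  0xB57B + 0xAAE2 = 0x1605D → wrap carry → 0x605E
One's-complement sum = 0x605E.
Checksum = ~0x605E & 0xFFFF = 0x9FA1.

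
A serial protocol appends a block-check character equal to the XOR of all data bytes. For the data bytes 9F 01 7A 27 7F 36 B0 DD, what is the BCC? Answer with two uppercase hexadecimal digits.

XOR the bytes together:
  start with 0x9F
  0x9F ⊕ 0x01 = 0x9E
  0x9E ⊕ 0x7A = 0xE4
  0xE4 ⊕ 0x27 = 0xC3
  0xC3 ⊕ 0x7F = 0xBC
  0xBC ⊕ 0x36 = 0x8A
  0x8A ⊕ 0xB0 = 0x3A
  0x3A ⊕ 0xDD = 0xE7

E7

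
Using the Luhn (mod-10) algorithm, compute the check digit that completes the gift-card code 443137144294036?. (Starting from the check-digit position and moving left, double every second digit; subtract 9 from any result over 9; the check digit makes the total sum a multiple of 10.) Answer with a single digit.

Partial digits right→left: 6 3 0 4 9 2 4 4 1 7 3 1 3 4 4
Double every second digit counting from the check-digit position (so the 1st, 3rd, 5th, ... of the partial from the right).
  doubled (with −9 where >9): 3 0 9 8 2 6 6 8 → sum 42
  kept as-is: 3 4 2 4 7 1 4 → sum 25
Total = 42 + 25 = 67.
Check digit = (10 − (67 mod 10)) mod 10 = 3.

3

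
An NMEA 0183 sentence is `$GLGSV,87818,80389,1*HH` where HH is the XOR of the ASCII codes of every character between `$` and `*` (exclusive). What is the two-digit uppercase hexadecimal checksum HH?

XOR the ASCII codes of the payload characters:
  'G' = 0x47 → acc = 0x47
  'L' = 0x4C → acc = 0x0B
  'G' = 0x47 → acc = 0x4C
  'S' = 0x53 → acc = 0x1F
  'V' = 0x56 → acc = 0x49
  ',' = 0x2C → acc = 0x65
  '8' = 0x38 → acc = 0x5D
  '7' = 0x37 → acc = 0x6A
  '8' = 0x38 → acc = 0x52
  '1' = 0x31 → acc = 0x63
  '8' = 0x38 → acc = 0x5B
  ',' = 0x2C → acc = 0x77
  '8' = 0x38 → acc = 0x4F
  '0' = 0x30 → acc = 0x7F
  '3' = 0x33 → acc = 0x4C
  '8' = 0x38 → acc = 0x74
  '9' = 0x39 → acc = 0x4D
  ',' = 0x2C → acc = 0x61
  '1' = 0x31 → acc = 0x50
Checksum = 0x50.

50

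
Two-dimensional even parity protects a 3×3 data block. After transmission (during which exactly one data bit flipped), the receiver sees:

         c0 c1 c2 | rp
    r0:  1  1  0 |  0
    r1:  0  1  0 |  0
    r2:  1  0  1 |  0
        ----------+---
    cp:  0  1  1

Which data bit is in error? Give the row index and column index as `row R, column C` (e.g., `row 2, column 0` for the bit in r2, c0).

row 1, column 1

Recompute each row's even parity and compare to rp:
  r0: data parity 0, sent rp 0 → ok
  r1: data parity 1, sent rp 0 → mismatch
  r2: data parity 0, sent rp 0 → ok
Recompute each column's even parity and compare to cp:
  c0: data parity 0, sent cp 0 → ok
  c1: data parity 0, sent cp 1 → mismatch
  c2: data parity 1, sent cp 1 → ok
Exactly one row (r1) and one column (c1) fail → the flipped bit is at their intersection.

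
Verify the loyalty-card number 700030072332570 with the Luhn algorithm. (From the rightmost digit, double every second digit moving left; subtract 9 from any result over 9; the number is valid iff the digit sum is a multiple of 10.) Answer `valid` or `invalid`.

valid

From the right, keep odd positions and double even positions (subtract 9 from any doubled value over 9):
  doubled (positions 2,4,...): 5 4 6 5 0 0 0 → sum 20
  kept (positions 1,3,...): 0 5 3 2 0 3 0 7 → sum 20
Total = 40.
40 mod 10 = 0, so the number is valid.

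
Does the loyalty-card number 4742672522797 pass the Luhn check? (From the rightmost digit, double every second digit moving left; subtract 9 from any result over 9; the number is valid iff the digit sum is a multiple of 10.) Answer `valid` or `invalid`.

From the right, keep odd positions and double even positions (subtract 9 from any doubled value over 9):
  doubled (positions 2,4,...): 9 4 1 5 4 5 → sum 28
  kept (positions 1,3,...): 7 7 2 2 6 4 4 → sum 32
Total = 60.
60 mod 10 = 0, so the number is valid.

valid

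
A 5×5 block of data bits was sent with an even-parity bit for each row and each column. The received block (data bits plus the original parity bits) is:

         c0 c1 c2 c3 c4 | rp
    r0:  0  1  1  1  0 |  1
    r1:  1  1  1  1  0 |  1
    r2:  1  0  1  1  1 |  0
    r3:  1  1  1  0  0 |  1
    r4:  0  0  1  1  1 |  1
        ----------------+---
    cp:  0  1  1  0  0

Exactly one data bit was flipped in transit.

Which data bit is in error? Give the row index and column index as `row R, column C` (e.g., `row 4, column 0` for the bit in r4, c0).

Recompute each row's even parity and compare to rp:
  r0: data parity 1, sent rp 1 → ok
  r1: data parity 0, sent rp 1 → mismatch
  r2: data parity 0, sent rp 0 → ok
  r3: data parity 1, sent rp 1 → ok
  r4: data parity 1, sent rp 1 → ok
Recompute each column's even parity and compare to cp:
  c0: data parity 1, sent cp 0 → mismatch
  c1: data parity 1, sent cp 1 → ok
  c2: data parity 1, sent cp 1 → ok
  c3: data parity 0, sent cp 0 → ok
  c4: data parity 0, sent cp 0 → ok
Exactly one row (r1) and one column (c0) fail → the flipped bit is at their intersection.

row 1, column 0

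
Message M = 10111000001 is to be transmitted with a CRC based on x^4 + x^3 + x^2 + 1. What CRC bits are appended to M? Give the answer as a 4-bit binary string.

1110

Append 4 zeros: 101110000010000. Divide by 11101 (XOR where the leading bit is 1):
  pos 0: 10111 XOR 11101 = 01010
  pos 1: 10100 XOR 11101 = 01001
  pos 2: 10010 XOR 11101 = 01111
  pos 3: 11110 XOR 11101 = 00011
  pos 6: 11001 XOR 11101 = 00100
  pos 8: 10000 XOR 11101 = 01101
  pos 9: 11010 XOR 11101 = 00111
Remainder (last 4 bits) = 1110. This is the CRC / FCS.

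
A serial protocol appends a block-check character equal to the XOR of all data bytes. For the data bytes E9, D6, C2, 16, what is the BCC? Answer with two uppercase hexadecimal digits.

EB

XOR the bytes together:
  start with 0xE9
  0xE9 ⊕ 0xD6 = 0x3F
  0x3F ⊕ 0xC2 = 0xFD
  0xFD ⊕ 0x16 = 0xEB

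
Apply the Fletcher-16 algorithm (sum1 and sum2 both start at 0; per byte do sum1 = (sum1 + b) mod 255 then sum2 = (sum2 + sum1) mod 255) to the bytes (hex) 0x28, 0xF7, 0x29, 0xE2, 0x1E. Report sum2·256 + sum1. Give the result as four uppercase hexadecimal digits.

Running sums (mod 255):
  after byte 0 (0x28): sum1=40, sum2=40
  after byte 1 (0xF7): sum1=32, sum2=72
  after byte 2 (0x29): sum1=73, sum2=145
  after byte 3 (0xE2): sum1=44, sum2=189
  after byte 4 (0x1E): sum1=74, sum2=8
Checksum = sum2·256 + sum1 = 8·256 + 74 = 2122 = 0x084A.

084A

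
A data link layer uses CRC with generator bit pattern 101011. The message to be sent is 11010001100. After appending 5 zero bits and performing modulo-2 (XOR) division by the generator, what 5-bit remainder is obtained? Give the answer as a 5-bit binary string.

00111

Append 5 zeros: 1101000110000000. Divide by 101011 (XOR where the leading bit is 1):
  pos 0: 110100 XOR 101011 = 011111
  pos 1: 111110 XOR 101011 = 010101
  pos 2: 101011 XOR 101011 = 000000
  pos 8: 100000 XOR 101011 = 001011
  pos 10: 101100 XOR 101011 = 000111
Remainder (last 5 bits) = 00111. This is the CRC / FCS.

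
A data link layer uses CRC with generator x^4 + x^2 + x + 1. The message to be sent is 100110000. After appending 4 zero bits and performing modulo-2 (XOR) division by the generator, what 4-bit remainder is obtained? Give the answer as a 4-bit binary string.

Append 4 zeros: 1001100000000. Divide by 10111 (XOR where the leading bit is 1):
  pos 0: 10011 XOR 10111 = 00100
  pos 2: 10000 XOR 10111 = 00111
  pos 4: 11100 XOR 10111 = 01011
  pos 5: 10110 XOR 10111 = 00001
Remainder (last 4 bits) = 1000. This is the CRC / FCS.

1000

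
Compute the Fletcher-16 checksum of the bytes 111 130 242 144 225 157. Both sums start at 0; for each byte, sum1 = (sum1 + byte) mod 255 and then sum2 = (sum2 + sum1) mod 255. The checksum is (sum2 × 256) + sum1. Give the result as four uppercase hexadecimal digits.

08F4

Running sums (mod 255):
  after byte 0 (111): sum1=111, sum2=111
  after byte 1 (130): sum1=241, sum2=97
  after byte 2 (242): sum1=228, sum2=70
  after byte 3 (144): sum1=117, sum2=187
  after byte 4 (225): sum1=87, sum2=19
  after byte 5 (157): sum1=244, sum2=8
Checksum = sum2·256 + sum1 = 8·256 + 244 = 2292 = 0x08F4.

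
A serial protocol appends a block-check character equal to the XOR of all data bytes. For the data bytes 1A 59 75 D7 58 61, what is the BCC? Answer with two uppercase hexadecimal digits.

D8

XOR the bytes together:
  start with 0x1A
  0x1A ⊕ 0x59 = 0x43
  0x43 ⊕ 0x75 = 0x36
  0x36 ⊕ 0xD7 = 0xE1
  0xE1 ⊕ 0x58 = 0xB9
  0xB9 ⊕ 0x61 = 0xD8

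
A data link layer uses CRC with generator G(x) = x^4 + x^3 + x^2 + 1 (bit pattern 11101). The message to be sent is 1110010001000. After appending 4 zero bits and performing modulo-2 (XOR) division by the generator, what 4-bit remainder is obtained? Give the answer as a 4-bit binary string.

1011

Append 4 zeros: 11100100010000000. Divide by 11101 (XOR where the leading bit is 1):
  pos 0: 11100 XOR 11101 = 00001
  pos 4: 11000 XOR 11101 = 00101
  pos 6: 10110 XOR 11101 = 01011
  pos 7: 10110 XOR 11101 = 01011
  pos 8: 10110 XOR 11101 = 01011
  pos 9: 10110 XOR 11101 = 01011
  pos 10: 10110 XOR 11101 = 01011
  pos 11: 10110 XOR 11101 = 01011
  pos 12: 10110 XOR 11101 = 01011
Remainder (last 4 bits) = 1011. This is the CRC / FCS.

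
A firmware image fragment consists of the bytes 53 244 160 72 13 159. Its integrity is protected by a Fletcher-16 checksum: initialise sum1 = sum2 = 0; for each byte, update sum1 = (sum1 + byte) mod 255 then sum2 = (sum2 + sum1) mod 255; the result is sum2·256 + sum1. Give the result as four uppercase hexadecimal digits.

1DBF

Running sums (mod 255):
  after byte 0 (53): sum1=53, sum2=53
  after byte 1 (244): sum1=42, sum2=95
  after byte 2 (160): sum1=202, sum2=42
  after byte 3 (72): sum1=19, sum2=61
  after byte 4 (13): sum1=32, sum2=93
  after byte 5 (159): sum1=191, sum2=29
Checksum = sum2·256 + sum1 = 29·256 + 191 = 7615 = 0x1DBF.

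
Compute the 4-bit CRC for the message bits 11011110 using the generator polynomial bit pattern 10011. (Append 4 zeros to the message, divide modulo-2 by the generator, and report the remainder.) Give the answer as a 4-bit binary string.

1101

Append 4 zeros: 110111100000. Divide by 10011 (XOR where the leading bit is 1):
  pos 0: 11011 XOR 10011 = 01000
  pos 1: 10001 XOR 10011 = 00010
  pos 4: 10100 XOR 10011 = 00111
  pos 6: 11100 XOR 10011 = 01111
  pos 7: 11110 XOR 10011 = 01101
Remainder (last 4 bits) = 1101. This is the CRC / FCS.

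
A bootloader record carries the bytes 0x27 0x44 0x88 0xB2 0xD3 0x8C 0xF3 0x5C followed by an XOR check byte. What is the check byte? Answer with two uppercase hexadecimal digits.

XOR the bytes together:
  start with 0x27
  0x27 ⊕ 0x44 = 0x63
  0x63 ⊕ 0x88 = 0xEB
  0xEB ⊕ 0xB2 = 0x59
  0x59 ⊕ 0xD3 = 0x8A
  0x8A ⊕ 0x8C = 0x06
  0x06 ⊕ 0xF3 = 0xF5
  0xF5 ⊕ 0x5C = 0xA9

A9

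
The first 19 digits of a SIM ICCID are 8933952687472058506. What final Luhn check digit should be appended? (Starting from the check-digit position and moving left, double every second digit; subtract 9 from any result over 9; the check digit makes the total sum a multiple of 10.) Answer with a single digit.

5

Partial digits right→left: 6 0 5 8 5 0 2 7 4 7 8 6 2 5 9 3 3 9 8
Double every second digit counting from the check-digit position (so the 1st, 3rd, 5th, ... of the partial from the right).
  doubled (with −9 where >9): 3 1 1 4 8 7 4 9 6 7 → sum 50
  kept as-is: 0 8 0 7 7 6 5 3 9 → sum 45
Total = 50 + 45 = 95.
Check digit = (10 − (95 mod 10)) mod 10 = 5.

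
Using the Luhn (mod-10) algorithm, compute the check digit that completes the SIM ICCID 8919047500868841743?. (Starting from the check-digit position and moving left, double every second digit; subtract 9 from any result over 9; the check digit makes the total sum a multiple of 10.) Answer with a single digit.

Partial digits right→left: 3 4 7 1 4 8 8 6 8 0 0 5 7 4 0 9 1 9 8
Double every second digit counting from the check-digit position (so the 1st, 3rd, 5th, ... of the partial from the right).
  doubled (with −9 where >9): 6 5 8 7 7 0 5 0 2 7 → sum 47
  kept as-is: 4 1 8 6 0 5 4 9 9 → sum 46
Total = 47 + 46 = 93.
Check digit = (10 − (93 mod 10)) mod 10 = 7.

7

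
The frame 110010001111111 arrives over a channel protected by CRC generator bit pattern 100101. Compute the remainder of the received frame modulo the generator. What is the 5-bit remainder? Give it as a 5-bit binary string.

00000

Modulo-2 division of 110010001111111 by 100101:
  pos 0: 110010 XOR 100101 = 010111
  pos 1: 101110 XOR 100101 = 001011
  pos 3: 101101 XOR 100101 = 001000
  pos 5: 100011 XOR 100101 = 000110
  pos 8: 110111 XOR 100101 = 010010
  pos 9: 100101 XOR 100101 = 000000
Remainder = 00000 (zero — the frame passes the CRC check).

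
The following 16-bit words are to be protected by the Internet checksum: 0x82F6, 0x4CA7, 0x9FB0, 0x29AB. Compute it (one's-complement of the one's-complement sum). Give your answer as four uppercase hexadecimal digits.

6706

One's-complement addition (fold any carry out of bit 15 back into bit 0):
  0x82F6 + 0x4CA7 = 0x0CF9D
  0xCF9D + 0x9FB0 = 0x16F4D → wrap carry → 0x6F4E
  0x6F4E + 0x29AB = 0x098F9
One's-complement sum = 0x98F9.
Checksum = ~0x98F9 & 0xFFFF = 0x6706.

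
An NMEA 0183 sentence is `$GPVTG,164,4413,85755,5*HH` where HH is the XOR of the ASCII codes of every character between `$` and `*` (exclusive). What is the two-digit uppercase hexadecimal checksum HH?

6C

XOR the ASCII codes of the payload characters:
  'G' = 0x47 → acc = 0x47
  'P' = 0x50 → acc = 0x17
  'V' = 0x56 → acc = 0x41
  'T' = 0x54 → acc = 0x15
  'G' = 0x47 → acc = 0x52
  ',' = 0x2C → acc = 0x7E
  '1' = 0x31 → acc = 0x4F
  '6' = 0x36 → acc = 0x79
  '4' = 0x34 → acc = 0x4D
  ',' = 0x2C → acc = 0x61
  '4' = 0x34 → acc = 0x55
  '4' = 0x34 → acc = 0x61
  '1' = 0x31 → acc = 0x50
  '3' = 0x33 → acc = 0x63
  ',' = 0x2C → acc = 0x4F
  '8' = 0x38 → acc = 0x77
  '5' = 0x35 → acc = 0x42
  '7' = 0x37 → acc = 0x75
  '5' = 0x35 → acc = 0x40
  '5' = 0x35 → acc = 0x75
  ',' = 0x2C → acc = 0x59
  '5' = 0x35 → acc = 0x6C
Checksum = 0x6C.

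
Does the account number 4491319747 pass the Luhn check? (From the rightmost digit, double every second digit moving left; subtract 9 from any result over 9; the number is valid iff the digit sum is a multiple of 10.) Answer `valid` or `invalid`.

From the right, keep odd positions and double even positions (subtract 9 from any doubled value over 9):
  doubled (positions 2,4,...): 8 9 6 9 8 → sum 40
  kept (positions 1,3,...): 7 7 1 1 4 → sum 20
Total = 60.
60 mod 10 = 0, so the number is valid.

valid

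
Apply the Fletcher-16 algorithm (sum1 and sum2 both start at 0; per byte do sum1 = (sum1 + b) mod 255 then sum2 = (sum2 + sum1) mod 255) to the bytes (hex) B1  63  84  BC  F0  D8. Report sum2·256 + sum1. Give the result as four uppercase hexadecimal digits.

Running sums (mod 255):
  after byte 0 (B1): sum1=177, sum2=177
  after byte 1 (63): sum1=21, sum2=198
  after byte 2 (84): sum1=153, sum2=96
  after byte 3 (BC): sum1=86, sum2=182
  after byte 4 (F0): sum1=71, sum2=253
  after byte 5 (D8): sum1=32, sum2=30
Checksum = sum2·256 + sum1 = 30·256 + 32 = 7712 = 0x1E20.

1E20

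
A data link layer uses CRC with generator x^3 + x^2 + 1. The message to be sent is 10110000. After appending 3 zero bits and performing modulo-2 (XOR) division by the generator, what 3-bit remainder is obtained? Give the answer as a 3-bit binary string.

Append 3 zeros: 10110000000. Divide by 1101 (XOR where the leading bit is 1):
  pos 0: 1011 XOR 1101 = 0110
  pos 1: 1100 XOR 1101 = 0001
  pos 4: 1000 XOR 1101 = 0101
  pos 5: 1010 XOR 1101 = 0111
  pos 6: 1110 XOR 1101 = 0011
Remainder (last 3 bits) = 110. This is the CRC / FCS.

110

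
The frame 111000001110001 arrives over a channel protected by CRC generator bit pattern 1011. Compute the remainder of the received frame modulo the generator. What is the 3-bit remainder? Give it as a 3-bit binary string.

Modulo-2 division of 111000001110001 by 1011:
  pos 0: 1110 XOR 1011 = 0101
  pos 1: 1010 XOR 1011 = 0001
  pos 4: 1000 XOR 1011 = 0011
  pos 6: 1111 XOR 1011 = 0100
  pos 7: 1001 XOR 1011 = 0010
  pos 9: 1000 XOR 1011 = 0011
  pos 11: 1101 XOR 1011 = 0110
Remainder = 110 (nonzero — an error is detected).

110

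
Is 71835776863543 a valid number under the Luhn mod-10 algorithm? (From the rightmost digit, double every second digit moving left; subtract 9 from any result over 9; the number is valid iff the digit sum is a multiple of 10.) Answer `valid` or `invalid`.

From the right, keep odd positions and double even positions (subtract 9 from any doubled value over 9):
  doubled (positions 2,4,...): 8 6 7 5 1 7 5 → sum 39
  kept (positions 1,3,...): 3 5 6 6 7 3 1 → sum 31
Total = 70.
70 mod 10 = 0, so the number is valid.

valid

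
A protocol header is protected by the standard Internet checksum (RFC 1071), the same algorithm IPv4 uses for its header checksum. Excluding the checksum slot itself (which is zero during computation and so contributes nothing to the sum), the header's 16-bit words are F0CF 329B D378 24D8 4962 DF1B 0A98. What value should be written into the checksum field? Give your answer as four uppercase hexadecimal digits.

One's-complement addition (fold any carry out of bit 15 back into bit 0):
  0xF0CF + 0x329B = 0x1236A → wrap carry → 0x236B
  0x236B + 0xD378 = 0x0F6E3
  0xF6E3 + 0x24D8 = 0x11BBB → wrap carry → 0x1BBC
  0x1BBC + 0x4962 = 0x0651E
  0x651E + 0xDF1B = 0x14439 → wrap carry → 0x443A
  0x443A + 0x0A98 = 0x04ED2
One's-complement sum = 0x4ED2.
Checksum = ~0x4ED2 & 0xFFFF = 0xB12D.

B12D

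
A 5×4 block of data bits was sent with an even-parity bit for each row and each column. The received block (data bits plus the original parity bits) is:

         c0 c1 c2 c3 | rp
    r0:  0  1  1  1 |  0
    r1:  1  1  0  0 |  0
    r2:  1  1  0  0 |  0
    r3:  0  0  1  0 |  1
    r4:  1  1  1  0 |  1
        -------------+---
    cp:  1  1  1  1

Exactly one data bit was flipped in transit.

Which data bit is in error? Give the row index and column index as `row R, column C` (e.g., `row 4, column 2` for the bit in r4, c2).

row 0, column 1

Recompute each row's even parity and compare to rp:
  r0: data parity 1, sent rp 0 → mismatch
  r1: data parity 0, sent rp 0 → ok
  r2: data parity 0, sent rp 0 → ok
  r3: data parity 1, sent rp 1 → ok
  r4: data parity 1, sent rp 1 → ok
Recompute each column's even parity and compare to cp:
  c0: data parity 1, sent cp 1 → ok
  c1: data parity 0, sent cp 1 → mismatch
  c2: data parity 1, sent cp 1 → ok
  c3: data parity 1, sent cp 1 → ok
Exactly one row (r0) and one column (c1) fail → the flipped bit is at their intersection.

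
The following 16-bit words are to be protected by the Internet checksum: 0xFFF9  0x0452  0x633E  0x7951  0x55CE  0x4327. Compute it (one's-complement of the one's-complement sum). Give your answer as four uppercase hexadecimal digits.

One's-complement addition (fold any carry out of bit 15 back into bit 0):
  0xFFF9 + 0x0452 = 0x1044B → wrap carry → 0x044C
  0x044C + 0x633E = 0x0678A
  0x678A + 0x7951 = 0x0E0DB
  0xE0DB + 0x55CE = 0x136A9 → wrap carry → 0x36AA
  0x36AA + 0x4327 = 0x079D1
One's-complement sum = 0x79D1.
Checksum = ~0x79D1 & 0xFFFF = 0x862E.

862E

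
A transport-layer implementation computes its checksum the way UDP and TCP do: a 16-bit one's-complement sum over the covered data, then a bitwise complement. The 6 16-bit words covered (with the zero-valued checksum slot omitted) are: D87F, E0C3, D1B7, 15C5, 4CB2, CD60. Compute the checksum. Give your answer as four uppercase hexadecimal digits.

One's-complement addition (fold any carry out of bit 15 back into bit 0):
  0xD87F + 0xE0C3 = 0x1B942 → wrap carry → 0xB943
  0xB943 + 0xD1B7 = 0x18AFA → wrap carry → 0x8AFB
  0x8AFB + 0x15C5 = 0x0A0C0
  0xA0C0 + 0x4CB2 = 0x0ED72
  0xED72 + 0xCD60 = 0x1BAD2 → wrap carry → 0xBAD3
One's-complement sum = 0xBAD3.
Checksum = ~0xBAD3 & 0xFFFF = 0x452C.

452C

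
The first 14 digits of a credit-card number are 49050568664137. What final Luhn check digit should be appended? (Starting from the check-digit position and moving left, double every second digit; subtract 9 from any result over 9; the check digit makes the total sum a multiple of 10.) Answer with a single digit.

9

Partial digits right→left: 7 3 1 4 6 6 8 6 5 0 5 0 9 4
Double every second digit counting from the check-digit position (so the 1st, 3rd, 5th, ... of the partial from the right).
  doubled (with −9 where >9): 5 2 3 7 1 1 9 → sum 28
  kept as-is: 3 4 6 6 0 0 4 → sum 23
Total = 28 + 23 = 51.
Check digit = (10 − (51 mod 10)) mod 10 = 9.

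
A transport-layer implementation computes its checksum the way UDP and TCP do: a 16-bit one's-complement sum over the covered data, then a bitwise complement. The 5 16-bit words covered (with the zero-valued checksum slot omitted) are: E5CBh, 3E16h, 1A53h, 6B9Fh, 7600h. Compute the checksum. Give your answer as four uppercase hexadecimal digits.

E02A

One's-complement addition (fold any carry out of bit 15 back into bit 0):
  0xE5CB + 0x3E16 = 0x123E1 → wrap carry → 0x23E2
  0x23E2 + 0x1A53 = 0x03E35
  0x3E35 + 0x6B9F = 0x0A9D4
  0xA9D4 + 0x7600 = 0x11FD4 → wrap carry → 0x1FD5
One's-complement sum = 0x1FD5.
Checksum = ~0x1FD5 & 0xFFFF = 0xE02A.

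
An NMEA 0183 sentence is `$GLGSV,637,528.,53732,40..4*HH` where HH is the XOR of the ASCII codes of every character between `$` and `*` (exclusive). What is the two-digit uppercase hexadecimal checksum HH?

XOR the ASCII codes of the payload characters:
  'G' = 0x47 → acc = 0x47
  'L' = 0x4C → acc = 0x0B
  'G' = 0x47 → acc = 0x4C
  'S' = 0x53 → acc = 0x1F
  'V' = 0x56 → acc = 0x49
  ',' = 0x2C → acc = 0x65
  '6' = 0x36 → acc = 0x53
  '3' = 0x33 → acc = 0x60
  '7' = 0x37 → acc = 0x57
  ',' = 0x2C → acc = 0x7B
  '5' = 0x35 → acc = 0x4E
  '2' = 0x32 → acc = 0x7C
  '8' = 0x38 → acc = 0x44
  '.' = 0x2E → acc = 0x6A
  ',' = 0x2C → acc = 0x46
  '5' = 0x35 → acc = 0x73
  '3' = 0x33 → acc = 0x40
  '7' = 0x37 → acc = 0x77
  '3' = 0x33 → acc = 0x44
  '2' = 0x32 → acc = 0x76
  ',' = 0x2C → acc = 0x5A
  '4' = 0x34 → acc = 0x6E
  '0' = 0x30 → acc = 0x5E
  '.' = 0x2E → acc = 0x70
  '.' = 0x2E → acc = 0x5E
  '4' = 0x34 → acc = 0x6A
Checksum = 0x6A.

6A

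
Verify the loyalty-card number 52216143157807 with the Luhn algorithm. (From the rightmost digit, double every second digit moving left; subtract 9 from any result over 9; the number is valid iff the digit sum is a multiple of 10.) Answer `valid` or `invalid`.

valid

From the right, keep odd positions and double even positions (subtract 9 from any doubled value over 9):
  doubled (positions 2,4,...): 0 5 2 8 3 4 1 → sum 23
  kept (positions 1,3,...): 7 8 5 3 1 1 2 → sum 27
Total = 50.
50 mod 10 = 0, so the number is valid.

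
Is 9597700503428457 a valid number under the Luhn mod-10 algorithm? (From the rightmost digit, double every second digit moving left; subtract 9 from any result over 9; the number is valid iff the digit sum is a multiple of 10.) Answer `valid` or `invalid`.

From the right, keep odd positions and double even positions (subtract 9 from any doubled value over 9):
  doubled (positions 2,4,...): 1 7 8 0 0 5 9 9 → sum 39
  kept (positions 1,3,...): 7 4 2 3 5 0 7 5 → sum 33
Total = 72.
72 mod 10 = 2, so the number is invalid.

invalid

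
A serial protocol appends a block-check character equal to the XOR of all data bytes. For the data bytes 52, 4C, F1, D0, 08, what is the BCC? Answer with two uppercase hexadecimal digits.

37

XOR the bytes together:
  start with 0x52
  0x52 ⊕ 0x4C = 0x1E
  0x1E ⊕ 0xF1 = 0xEF
  0xEF ⊕ 0xD0 = 0x3F
  0x3F ⊕ 0x08 = 0x37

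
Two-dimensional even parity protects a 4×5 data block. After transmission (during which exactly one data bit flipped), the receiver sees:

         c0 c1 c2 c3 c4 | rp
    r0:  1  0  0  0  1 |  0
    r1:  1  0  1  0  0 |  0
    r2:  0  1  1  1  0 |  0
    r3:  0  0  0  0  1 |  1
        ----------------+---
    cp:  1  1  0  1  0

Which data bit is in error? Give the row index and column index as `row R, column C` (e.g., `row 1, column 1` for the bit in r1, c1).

row 2, column 0

Recompute each row's even parity and compare to rp:
  r0: data parity 0, sent rp 0 → ok
  r1: data parity 0, sent rp 0 → ok
  r2: data parity 1, sent rp 0 → mismatch
  r3: data parity 1, sent rp 1 → ok
Recompute each column's even parity and compare to cp:
  c0: data parity 0, sent cp 1 → mismatch
  c1: data parity 1, sent cp 1 → ok
  c2: data parity 0, sent cp 0 → ok
  c3: data parity 1, sent cp 1 → ok
  c4: data parity 0, sent cp 0 → ok
Exactly one row (r2) and one column (c0) fail → the flipped bit is at their intersection.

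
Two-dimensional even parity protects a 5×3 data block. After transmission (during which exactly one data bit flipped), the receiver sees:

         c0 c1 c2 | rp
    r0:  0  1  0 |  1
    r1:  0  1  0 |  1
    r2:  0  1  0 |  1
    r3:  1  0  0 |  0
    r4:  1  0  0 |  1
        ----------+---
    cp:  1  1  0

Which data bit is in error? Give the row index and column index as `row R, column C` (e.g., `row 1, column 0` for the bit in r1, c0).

row 3, column 0

Recompute each row's even parity and compare to rp:
  r0: data parity 1, sent rp 1 → ok
  r1: data parity 1, sent rp 1 → ok
  r2: data parity 1, sent rp 1 → ok
  r3: data parity 1, sent rp 0 → mismatch
  r4: data parity 1, sent rp 1 → ok
Recompute each column's even parity and compare to cp:
  c0: data parity 0, sent cp 1 → mismatch
  c1: data parity 1, sent cp 1 → ok
  c2: data parity 0, sent cp 0 → ok
Exactly one row (r3) and one column (c0) fail → the flipped bit is at their intersection.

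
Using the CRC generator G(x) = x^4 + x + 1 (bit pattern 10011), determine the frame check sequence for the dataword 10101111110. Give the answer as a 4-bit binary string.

1111

Append 4 zeros: 101011111100000. Divide by 10011 (XOR where the leading bit is 1):
  pos 0: 10101 XOR 10011 = 00110
  pos 2: 11011 XOR 10011 = 01000
  pos 3: 10001 XOR 10011 = 00010
  pos 6: 10110 XOR 10011 = 00101
  pos 8: 10100 XOR 10011 = 00111
  pos 10: 11100 XOR 10011 = 01111
Remainder (last 4 bits) = 1111. This is the CRC / FCS.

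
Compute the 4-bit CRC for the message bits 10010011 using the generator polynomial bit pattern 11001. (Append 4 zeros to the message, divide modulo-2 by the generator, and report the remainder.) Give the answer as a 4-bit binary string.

0001

Append 4 zeros: 100100110000. Divide by 11001 (XOR where the leading bit is 1):
  pos 0: 10010 XOR 11001 = 01011
  pos 1: 10110 XOR 11001 = 01111
  pos 2: 11111 XOR 11001 = 00110
  pos 4: 11010 XOR 11001 = 00011
  pos 7: 11000 XOR 11001 = 00001
Remainder (last 4 bits) = 0001. This is the CRC / FCS.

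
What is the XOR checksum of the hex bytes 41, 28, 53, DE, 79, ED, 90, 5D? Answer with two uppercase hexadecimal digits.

XOR the bytes together:
  start with 0x41
  0x41 ⊕ 0x28 = 0x69
  0x69 ⊕ 0x53 = 0x3A
  0x3A ⊕ 0xDE = 0xE4
  0xE4 ⊕ 0x79 = 0x9D
  0x9D ⊕ 0xED = 0x70
  0x70 ⊕ 0x90 = 0xE0
  0xE0 ⊕ 0x5D = 0xBD

BD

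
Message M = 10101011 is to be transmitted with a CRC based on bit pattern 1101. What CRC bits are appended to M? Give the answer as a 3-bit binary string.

Append 3 zeros: 10101011000. Divide by 1101 (XOR where the leading bit is 1):
  pos 0: 1010 XOR 1101 = 0111
  pos 1: 1111 XOR 1101 = 0010
  pos 3: 1001 XOR 1101 = 0100
  pos 4: 1001 XOR 1101 = 0100
  pos 5: 1000 XOR 1101 = 0101
  pos 6: 1010 XOR 1101 = 0111
  pos 7: 1110 XOR 1101 = 0011
Remainder (last 3 bits) = 011. This is the CRC / FCS.

011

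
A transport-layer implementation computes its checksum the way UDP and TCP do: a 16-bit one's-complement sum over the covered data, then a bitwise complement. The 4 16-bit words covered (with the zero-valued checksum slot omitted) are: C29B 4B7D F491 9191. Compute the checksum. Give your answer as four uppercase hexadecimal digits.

6BC3

One's-complement addition (fold any carry out of bit 15 back into bit 0):
  0xC29B + 0x4B7D = 0x10E18 → wrap carry → 0x0E19
  0x0E19 + 0xF491 = 0x102AA → wrap carry → 0x02AB
  0x02AB + 0x9191 = 0x0943C
One's-complement sum = 0x943C.
Checksum = ~0x943C & 0xFFFF = 0x6BC3.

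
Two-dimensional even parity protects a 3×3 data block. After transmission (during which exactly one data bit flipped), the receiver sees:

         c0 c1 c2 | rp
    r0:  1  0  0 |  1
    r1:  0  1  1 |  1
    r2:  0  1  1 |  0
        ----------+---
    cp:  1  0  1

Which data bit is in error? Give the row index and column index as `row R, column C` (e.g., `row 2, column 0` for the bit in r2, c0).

row 1, column 2

Recompute each row's even parity and compare to rp:
  r0: data parity 1, sent rp 1 → ok
  r1: data parity 0, sent rp 1 → mismatch
  r2: data parity 0, sent rp 0 → ok
Recompute each column's even parity and compare to cp:
  c0: data parity 1, sent cp 1 → ok
  c1: data parity 0, sent cp 0 → ok
  c2: data parity 0, sent cp 1 → mismatch
Exactly one row (r1) and one column (c2) fail → the flipped bit is at their intersection.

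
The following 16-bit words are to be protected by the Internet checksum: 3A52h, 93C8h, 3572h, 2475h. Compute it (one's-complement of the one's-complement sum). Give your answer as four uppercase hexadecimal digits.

D7FD

One's-complement addition (fold any carry out of bit 15 back into bit 0):
  0x3A52 + 0x93C8 = 0x0CE1A
  0xCE1A + 0x3572 = 0x1038C → wrap carry → 0x038D
  0x038D + 0x2475 = 0x02802
One's-complement sum = 0x2802.
Checksum = ~0x2802 & 0xFFFF = 0xD7FD.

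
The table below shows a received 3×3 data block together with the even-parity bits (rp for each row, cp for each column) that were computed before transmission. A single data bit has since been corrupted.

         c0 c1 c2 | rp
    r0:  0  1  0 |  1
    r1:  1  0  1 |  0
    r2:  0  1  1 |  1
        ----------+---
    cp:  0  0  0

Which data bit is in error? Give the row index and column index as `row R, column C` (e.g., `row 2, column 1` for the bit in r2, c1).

row 2, column 0

Recompute each row's even parity and compare to rp:
  r0: data parity 1, sent rp 1 → ok
  r1: data parity 0, sent rp 0 → ok
  r2: data parity 0, sent rp 1 → mismatch
Recompute each column's even parity and compare to cp:
  c0: data parity 1, sent cp 0 → mismatch
  c1: data parity 0, sent cp 0 → ok
  c2: data parity 0, sent cp 0 → ok
Exactly one row (r2) and one column (c0) fail → the flipped bit is at their intersection.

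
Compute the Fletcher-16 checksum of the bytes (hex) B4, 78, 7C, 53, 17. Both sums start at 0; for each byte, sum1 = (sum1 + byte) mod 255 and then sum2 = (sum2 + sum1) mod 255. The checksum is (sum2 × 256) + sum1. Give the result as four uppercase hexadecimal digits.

Running sums (mod 255):
  after byte 0 (B4): sum1=180, sum2=180
  after byte 1 (78): sum1=45, sum2=225
  after byte 2 (7C): sum1=169, sum2=139
  after byte 3 (53): sum1=252, sum2=136
  after byte 4 (17): sum1=20, sum2=156
Checksum = sum2·256 + sum1 = 156·256 + 20 = 39956 = 0x9C14.

9C14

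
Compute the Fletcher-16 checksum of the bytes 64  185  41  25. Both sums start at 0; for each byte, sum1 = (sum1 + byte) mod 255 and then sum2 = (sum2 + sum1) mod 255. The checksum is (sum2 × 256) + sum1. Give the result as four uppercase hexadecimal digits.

Running sums (mod 255):
  after byte 0 (64): sum1=64, sum2=64
  after byte 1 (185): sum1=249, sum2=58
  after byte 2 (41): sum1=35, sum2=93
  after byte 3 (25): sum1=60, sum2=153
Checksum = sum2·256 + sum1 = 153·256 + 60 = 39228 = 0x993C.

993C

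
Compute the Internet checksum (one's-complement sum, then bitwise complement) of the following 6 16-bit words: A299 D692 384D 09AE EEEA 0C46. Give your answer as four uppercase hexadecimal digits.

One's-complement addition (fold any carry out of bit 15 back into bit 0):
  0xA299 + 0xD692 = 0x1792B → wrap carry → 0x792C
  0x792C + 0x384D = 0x0B179
  0xB179 + 0x09AE = 0x0BB27
  0xBB27 + 0xEEEA = 0x1AA11 → wrap carry → 0xAA12
  0xAA12 + 0x0C46 = 0x0B658
One's-complement sum = 0xB658.
Checksum = ~0xB658 & 0xFFFF = 0x49A7.

49A7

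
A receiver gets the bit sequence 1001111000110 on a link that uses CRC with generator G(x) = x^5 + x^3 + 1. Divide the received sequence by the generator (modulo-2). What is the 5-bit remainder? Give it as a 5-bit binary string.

Modulo-2 division of 1001111000110 by 101001:
  pos 0: 100111 XOR 101001 = 001110
  pos 2: 111010 XOR 101001 = 010011
  pos 3: 100110 XOR 101001 = 001111
  pos 5: 111101 XOR 101001 = 010100
  pos 6: 101001 XOR 101001 = 000000
Remainder = 00000 (zero — the frame passes the CRC check).

00000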